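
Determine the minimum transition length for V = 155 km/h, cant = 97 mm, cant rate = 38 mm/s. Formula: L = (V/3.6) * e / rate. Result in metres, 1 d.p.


Convert speed: V = 155 / 3.6 = 43.0556 m/s
L = 43.0556 * 97 / 38
L = 4176.3889 / 38
L = 109.9 m

109.9


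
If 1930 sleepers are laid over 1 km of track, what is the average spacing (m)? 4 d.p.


Spacing = 1000 m / number of sleepers
Spacing = 1000 / 1930
Spacing = 0.5181 m

0.5181


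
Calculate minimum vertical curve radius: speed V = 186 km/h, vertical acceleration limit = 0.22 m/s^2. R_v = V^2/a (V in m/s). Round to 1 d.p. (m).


Convert speed: V = 186 / 3.6 = 51.6667 m/s
V^2 = 2669.4444 m^2/s^2
R_v = 2669.4444 / 0.22
R_v = 12133.8 m

12133.8


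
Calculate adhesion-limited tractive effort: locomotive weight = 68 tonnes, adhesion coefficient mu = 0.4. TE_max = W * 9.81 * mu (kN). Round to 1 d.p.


TE_max = W * g * mu
TE_max = 68 * 9.81 * 0.4
TE_max = 667.08 * 0.4
TE_max = 266.8 kN

266.8


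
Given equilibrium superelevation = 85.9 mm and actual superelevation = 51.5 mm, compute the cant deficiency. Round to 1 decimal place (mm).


Cant deficiency = equilibrium cant - actual cant
CD = 85.9 - 51.5
CD = 34.4 mm

34.4


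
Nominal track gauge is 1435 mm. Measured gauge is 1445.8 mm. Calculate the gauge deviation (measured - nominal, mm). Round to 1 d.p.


Deviation = measured - nominal
Deviation = 1445.8 - 1435
Deviation = 10.8 mm

10.8


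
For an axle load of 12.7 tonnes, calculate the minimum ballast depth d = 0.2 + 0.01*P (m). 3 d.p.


d = 0.2 + 0.01 * 12.7
d = 0.2 + 0.127
d = 0.327 m

0.327


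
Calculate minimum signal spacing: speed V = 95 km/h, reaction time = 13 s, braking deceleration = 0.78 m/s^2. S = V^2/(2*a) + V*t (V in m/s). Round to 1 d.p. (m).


V = 95 / 3.6 = 26.3889 m/s
Braking distance = 26.3889^2 / (2*0.78) = 446.3932 m
Sighting distance = 26.3889 * 13 = 343.0556 m
S = 446.3932 + 343.0556 = 789.4 m

789.4


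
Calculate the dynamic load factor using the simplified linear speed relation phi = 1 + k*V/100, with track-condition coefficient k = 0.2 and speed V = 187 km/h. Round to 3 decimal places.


phi = 1 + k * V / 100
phi = 1 + 0.2 * 187 / 100
phi = 1 + 0.374
phi = 1.374

1.374


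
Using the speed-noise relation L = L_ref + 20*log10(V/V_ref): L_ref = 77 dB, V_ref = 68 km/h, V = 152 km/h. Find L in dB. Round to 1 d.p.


V/V_ref = 152 / 68 = 2.235294
log10(2.235294) = 0.349335
20 * 0.349335 = 6.9867
L = 77 + 6.9867 = 84.0 dB

84.0


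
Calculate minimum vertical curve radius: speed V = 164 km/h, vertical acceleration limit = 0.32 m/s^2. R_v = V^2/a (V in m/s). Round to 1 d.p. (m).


Convert speed: V = 164 / 3.6 = 45.5556 m/s
V^2 = 2075.3086 m^2/s^2
R_v = 2075.3086 / 0.32
R_v = 6485.3 m

6485.3


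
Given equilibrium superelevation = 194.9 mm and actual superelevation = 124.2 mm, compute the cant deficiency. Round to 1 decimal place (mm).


Cant deficiency = equilibrium cant - actual cant
CD = 194.9 - 124.2
CD = 70.7 mm

70.7


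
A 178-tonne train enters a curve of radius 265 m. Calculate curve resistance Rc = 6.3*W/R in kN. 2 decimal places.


Rc = 6.3 * W / R
Rc = 6.3 * 178 / 265
Rc = 1121.4 / 265
Rc = 4.23 kN

4.23


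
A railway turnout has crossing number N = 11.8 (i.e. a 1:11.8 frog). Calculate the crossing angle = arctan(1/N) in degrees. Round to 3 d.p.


1/N = 1/11.8 = 0.084746
angle = arctan(0.084746) = 0.084544 rad
angle = 0.084544 * 180/pi = 4.844 degrees

4.844


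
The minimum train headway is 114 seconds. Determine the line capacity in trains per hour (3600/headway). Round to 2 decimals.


Capacity = 3600 / headway
Capacity = 3600 / 114
Capacity = 31.58 trains/hour

31.58


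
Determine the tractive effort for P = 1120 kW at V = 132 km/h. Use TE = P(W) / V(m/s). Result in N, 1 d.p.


Convert: P = 1120 kW = 1120000 W
V = 132 / 3.6 = 36.6667 m/s
TE = 1120000 / 36.6667
TE = 30545.5 N

30545.5


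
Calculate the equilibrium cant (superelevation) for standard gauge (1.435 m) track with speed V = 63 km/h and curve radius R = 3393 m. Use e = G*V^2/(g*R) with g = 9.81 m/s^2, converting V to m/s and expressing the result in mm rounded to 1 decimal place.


Convert speed: V = 63 / 3.6 = 17.5 m/s
Apply formula: e = 1.435 * 17.5^2 / (9.81 * 3393)
e = 1.435 * 306.25 / 33285.33
e = 0.013203 m = 13.2 mm

13.2


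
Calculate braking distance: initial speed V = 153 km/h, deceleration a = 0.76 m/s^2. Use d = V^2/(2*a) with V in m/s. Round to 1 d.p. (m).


Convert speed: V = 153 / 3.6 = 42.5 m/s
V^2 = 1806.25
d = 1806.25 / (2 * 0.76)
d = 1806.25 / 1.52
d = 1188.3 m

1188.3


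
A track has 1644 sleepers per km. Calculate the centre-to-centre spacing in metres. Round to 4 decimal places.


Spacing = 1000 m / number of sleepers
Spacing = 1000 / 1644
Spacing = 0.6083 m

0.6083


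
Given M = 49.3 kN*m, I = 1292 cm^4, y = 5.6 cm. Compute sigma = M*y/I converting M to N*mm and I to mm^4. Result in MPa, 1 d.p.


Convert units:
M = 49.3 kN*m = 49300000 N*mm
y = 5.6 cm = 56 mm
I = 1292 cm^4 = 12920000 mm^4
sigma = 49300000 * 56 / 12920000
sigma = 213.7 MPa

213.7


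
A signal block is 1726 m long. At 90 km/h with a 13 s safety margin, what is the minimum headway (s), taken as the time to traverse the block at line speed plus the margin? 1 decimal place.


V = 90 / 3.6 = 25.0 m/s
Block traversal time = 1726 / 25.0 = 69.04 s
Headway = 69.04 + 13
Headway = 82.0 s

82.0


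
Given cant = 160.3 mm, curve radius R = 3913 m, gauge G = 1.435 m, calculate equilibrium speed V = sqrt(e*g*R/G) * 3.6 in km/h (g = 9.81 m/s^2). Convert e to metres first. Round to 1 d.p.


Convert cant: e = 160.3 mm = 0.1603 m
V_ms = sqrt(0.1603 * 9.81 * 3913 / 1.435)
V_ms = sqrt(4288.056278) = 65.4833 m/s
V = 65.4833 * 3.6 = 235.7 km/h

235.7


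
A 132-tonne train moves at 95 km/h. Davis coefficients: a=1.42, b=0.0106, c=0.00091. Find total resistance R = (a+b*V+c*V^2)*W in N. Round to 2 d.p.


b*V = 0.0106 * 95 = 1.007
c*V^2 = 0.00091 * 9025 = 8.21275
R_per_t = 1.42 + 1.007 + 8.21275 = 10.63975 N/t
R_total = 10.63975 * 132 = 1404.45 N

1404.45


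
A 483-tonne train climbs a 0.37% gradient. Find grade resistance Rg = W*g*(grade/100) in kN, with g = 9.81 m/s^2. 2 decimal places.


Rg = W * 9.81 * grade / 100
Rg = 483 * 9.81 * 0.37 / 100
Rg = 4738.23 * 0.0037
Rg = 17.53 kN

17.53


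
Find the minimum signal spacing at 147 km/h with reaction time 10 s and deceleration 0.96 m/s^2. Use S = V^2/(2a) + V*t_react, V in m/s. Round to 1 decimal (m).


V = 147 / 3.6 = 40.8333 m/s
Braking distance = 40.8333^2 / (2*0.96) = 868.4172 m
Sighting distance = 40.8333 * 10 = 408.3333 m
S = 868.4172 + 408.3333 = 1276.8 m

1276.8


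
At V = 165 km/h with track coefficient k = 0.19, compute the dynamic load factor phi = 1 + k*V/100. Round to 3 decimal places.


phi = 1 + k * V / 100
phi = 1 + 0.19 * 165 / 100
phi = 1 + 0.3135
phi = 1.314

1.314


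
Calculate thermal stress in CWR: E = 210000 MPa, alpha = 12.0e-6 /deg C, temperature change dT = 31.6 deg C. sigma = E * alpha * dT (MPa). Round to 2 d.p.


sigma = E * alpha * dT
sigma = 210000 * 12.0e-6 * 31.6
sigma = 2.52 * 31.6
sigma = 79.63 MPa

79.63


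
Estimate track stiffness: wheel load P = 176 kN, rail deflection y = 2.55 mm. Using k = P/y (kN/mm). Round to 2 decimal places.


Track stiffness k = P / y
k = 176 / 2.55
k = 69.02 kN/mm

69.02


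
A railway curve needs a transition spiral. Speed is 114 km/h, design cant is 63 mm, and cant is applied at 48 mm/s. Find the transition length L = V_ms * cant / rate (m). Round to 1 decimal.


Convert speed: V = 114 / 3.6 = 31.6667 m/s
L = 31.6667 * 63 / 48
L = 1995.0 / 48
L = 41.6 m

41.6


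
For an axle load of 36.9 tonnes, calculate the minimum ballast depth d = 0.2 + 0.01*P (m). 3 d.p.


d = 0.2 + 0.01 * 36.9
d = 0.2 + 0.369
d = 0.569 m

0.569


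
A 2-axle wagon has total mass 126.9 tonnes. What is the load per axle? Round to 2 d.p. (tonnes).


Load per axle = total weight / number of axles
Load = 126.9 / 2
Load = 63.45 tonnes

63.45


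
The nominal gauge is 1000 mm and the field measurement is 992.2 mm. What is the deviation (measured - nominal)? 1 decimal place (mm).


Deviation = measured - nominal
Deviation = 992.2 - 1000
Deviation = -7.8 mm

-7.8


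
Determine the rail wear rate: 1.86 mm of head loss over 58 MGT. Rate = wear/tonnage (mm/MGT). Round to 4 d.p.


Wear rate = total wear / cumulative tonnage
Rate = 1.86 / 58
Rate = 0.0321 mm/MGT

0.0321


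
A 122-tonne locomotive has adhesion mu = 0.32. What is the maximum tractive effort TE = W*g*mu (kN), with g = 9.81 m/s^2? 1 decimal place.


TE_max = W * g * mu
TE_max = 122 * 9.81 * 0.32
TE_max = 1196.82 * 0.32
TE_max = 383.0 kN

383.0


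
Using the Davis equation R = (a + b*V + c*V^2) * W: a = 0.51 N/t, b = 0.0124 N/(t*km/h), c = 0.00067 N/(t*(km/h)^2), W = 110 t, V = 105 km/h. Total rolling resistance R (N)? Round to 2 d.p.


b*V = 0.0124 * 105 = 1.302
c*V^2 = 0.00067 * 11025 = 7.38675
R_per_t = 0.51 + 1.302 + 7.38675 = 9.19875 N/t
R_total = 9.19875 * 110 = 1011.86 N

1011.86


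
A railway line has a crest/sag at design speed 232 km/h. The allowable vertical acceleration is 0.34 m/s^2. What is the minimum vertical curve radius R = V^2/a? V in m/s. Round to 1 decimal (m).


Convert speed: V = 232 / 3.6 = 64.4444 m/s
V^2 = 4153.0864 m^2/s^2
R_v = 4153.0864 / 0.34
R_v = 12215.0 m

12215.0


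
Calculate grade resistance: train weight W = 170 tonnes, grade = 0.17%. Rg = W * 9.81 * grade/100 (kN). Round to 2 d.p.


Rg = W * 9.81 * grade / 100
Rg = 170 * 9.81 * 0.17 / 100
Rg = 1667.7 * 0.0017
Rg = 2.84 kN

2.84


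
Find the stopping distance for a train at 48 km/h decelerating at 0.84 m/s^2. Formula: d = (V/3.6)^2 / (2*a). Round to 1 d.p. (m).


Convert speed: V = 48 / 3.6 = 13.3333 m/s
V^2 = 177.7778
d = 177.7778 / (2 * 0.84)
d = 177.7778 / 1.68
d = 105.8 m

105.8


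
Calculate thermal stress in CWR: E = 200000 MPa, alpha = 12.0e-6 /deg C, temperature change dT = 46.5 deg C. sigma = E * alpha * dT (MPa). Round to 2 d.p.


sigma = E * alpha * dT
sigma = 200000 * 12.0e-6 * 46.5
sigma = 2.4 * 46.5
sigma = 111.60 MPa

111.60


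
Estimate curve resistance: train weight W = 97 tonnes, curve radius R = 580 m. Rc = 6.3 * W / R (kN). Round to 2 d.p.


Rc = 6.3 * W / R
Rc = 6.3 * 97 / 580
Rc = 611.1 / 580
Rc = 1.05 kN

1.05


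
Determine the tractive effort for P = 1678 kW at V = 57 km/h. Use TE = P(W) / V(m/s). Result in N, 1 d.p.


Convert: P = 1678 kW = 1678000 W
V = 57 / 3.6 = 15.8333 m/s
TE = 1678000 / 15.8333
TE = 105978.9 N

105978.9


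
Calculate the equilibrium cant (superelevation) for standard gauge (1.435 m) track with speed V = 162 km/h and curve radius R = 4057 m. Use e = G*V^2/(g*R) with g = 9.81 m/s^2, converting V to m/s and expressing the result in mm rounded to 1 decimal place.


Convert speed: V = 162 / 3.6 = 45.0 m/s
Apply formula: e = 1.435 * 45.0^2 / (9.81 * 4057)
e = 1.435 * 2025.0 / 39799.17
e = 0.073013 m = 73.0 mm

73.0


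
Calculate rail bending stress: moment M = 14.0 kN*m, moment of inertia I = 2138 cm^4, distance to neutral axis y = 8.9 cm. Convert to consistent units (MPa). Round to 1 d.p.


Convert units:
M = 14.0 kN*m = 14000000 N*mm
y = 8.9 cm = 89 mm
I = 2138 cm^4 = 21380000 mm^4
sigma = 14000000 * 89 / 21380000
sigma = 58.3 MPa

58.3


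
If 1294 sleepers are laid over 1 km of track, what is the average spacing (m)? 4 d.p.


Spacing = 1000 m / number of sleepers
Spacing = 1000 / 1294
Spacing = 0.7728 m

0.7728


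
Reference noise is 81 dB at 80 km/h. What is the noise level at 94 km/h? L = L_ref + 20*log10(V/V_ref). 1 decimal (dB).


V/V_ref = 94 / 80 = 1.175
log10(1.175) = 0.070038
20 * 0.070038 = 1.4008
L = 81 + 1.4008 = 82.4 dB

82.4


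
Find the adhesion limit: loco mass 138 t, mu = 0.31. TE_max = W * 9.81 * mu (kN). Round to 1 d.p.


TE_max = W * g * mu
TE_max = 138 * 9.81 * 0.31
TE_max = 1353.78 * 0.31
TE_max = 419.7 kN

419.7


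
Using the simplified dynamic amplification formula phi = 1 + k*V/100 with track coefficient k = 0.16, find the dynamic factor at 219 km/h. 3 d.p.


phi = 1 + k * V / 100
phi = 1 + 0.16 * 219 / 100
phi = 1 + 0.3504
phi = 1.350

1.350


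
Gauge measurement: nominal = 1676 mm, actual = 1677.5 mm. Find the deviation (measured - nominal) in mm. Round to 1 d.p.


Deviation = measured - nominal
Deviation = 1677.5 - 1676
Deviation = 1.5 mm

1.5


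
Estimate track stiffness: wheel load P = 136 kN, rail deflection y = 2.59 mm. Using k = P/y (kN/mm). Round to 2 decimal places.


Track stiffness k = P / y
k = 136 / 2.59
k = 52.51 kN/mm

52.51


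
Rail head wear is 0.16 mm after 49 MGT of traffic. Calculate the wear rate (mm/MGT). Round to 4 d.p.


Wear rate = total wear / cumulative tonnage
Rate = 0.16 / 49
Rate = 0.0033 mm/MGT

0.0033


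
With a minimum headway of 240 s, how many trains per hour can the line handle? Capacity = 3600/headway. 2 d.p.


Capacity = 3600 / headway
Capacity = 3600 / 240
Capacity = 15.00 trains/hour

15.00


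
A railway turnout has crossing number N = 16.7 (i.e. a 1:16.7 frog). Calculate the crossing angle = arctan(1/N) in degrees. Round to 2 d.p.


1/N = 1/16.7 = 0.05988
angle = arctan(0.05988) = 0.059809 rad
angle = 0.059809 * 180/pi = 3.43 degrees

3.43


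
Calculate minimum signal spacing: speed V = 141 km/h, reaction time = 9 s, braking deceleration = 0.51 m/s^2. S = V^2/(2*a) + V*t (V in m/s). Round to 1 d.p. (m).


V = 141 / 3.6 = 39.1667 m/s
Braking distance = 39.1667^2 / (2*0.51) = 1503.9488 m
Sighting distance = 39.1667 * 9 = 352.5 m
S = 1503.9488 + 352.5 = 1856.4 m

1856.4


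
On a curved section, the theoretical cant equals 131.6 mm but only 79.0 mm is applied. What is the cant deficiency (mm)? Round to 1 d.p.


Cant deficiency = equilibrium cant - actual cant
CD = 131.6 - 79.0
CD = 52.6 mm

52.6


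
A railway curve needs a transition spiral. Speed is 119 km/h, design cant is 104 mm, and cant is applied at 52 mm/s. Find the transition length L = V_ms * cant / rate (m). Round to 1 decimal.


Convert speed: V = 119 / 3.6 = 33.0556 m/s
L = 33.0556 * 104 / 52
L = 3437.7778 / 52
L = 66.1 m

66.1


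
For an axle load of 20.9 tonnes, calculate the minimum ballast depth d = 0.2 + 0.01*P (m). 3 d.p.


d = 0.2 + 0.01 * 20.9
d = 0.2 + 0.209
d = 0.409 m

0.409


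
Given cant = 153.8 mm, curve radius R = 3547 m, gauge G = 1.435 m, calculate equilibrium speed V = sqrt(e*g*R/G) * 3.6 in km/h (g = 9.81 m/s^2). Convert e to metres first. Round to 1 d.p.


Convert cant: e = 153.8 mm = 0.1538 m
V_ms = sqrt(0.1538 * 9.81 * 3547 / 1.435)
V_ms = sqrt(3729.362764) = 61.0685 m/s
V = 61.0685 * 3.6 = 219.8 km/h

219.8


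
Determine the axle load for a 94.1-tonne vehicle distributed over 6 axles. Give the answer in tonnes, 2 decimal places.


Load per axle = total weight / number of axles
Load = 94.1 / 6
Load = 15.68 tonnes

15.68


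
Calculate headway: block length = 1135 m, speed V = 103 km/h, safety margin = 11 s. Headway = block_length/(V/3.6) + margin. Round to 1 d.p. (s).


V = 103 / 3.6 = 28.6111 m/s
Block traversal time = 1135 / 28.6111 = 39.6699 s
Headway = 39.6699 + 11
Headway = 50.7 s

50.7


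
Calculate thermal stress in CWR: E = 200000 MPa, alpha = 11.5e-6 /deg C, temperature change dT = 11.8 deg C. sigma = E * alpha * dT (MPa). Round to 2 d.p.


sigma = E * alpha * dT
sigma = 200000 * 11.5e-6 * 11.8
sigma = 2.3 * 11.8
sigma = 27.14 MPa

27.14


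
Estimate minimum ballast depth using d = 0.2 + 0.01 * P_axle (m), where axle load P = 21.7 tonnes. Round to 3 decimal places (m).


d = 0.2 + 0.01 * 21.7
d = 0.2 + 0.217
d = 0.417 m

0.417


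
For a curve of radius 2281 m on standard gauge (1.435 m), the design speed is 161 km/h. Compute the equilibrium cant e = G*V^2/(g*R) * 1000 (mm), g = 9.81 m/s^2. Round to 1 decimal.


Convert speed: V = 161 / 3.6 = 44.7222 m/s
Apply formula: e = 1.435 * 44.7222^2 / (9.81 * 2281)
e = 1.435 * 2000.0772 / 22376.61
e = 0.128264 m = 128.3 mm

128.3


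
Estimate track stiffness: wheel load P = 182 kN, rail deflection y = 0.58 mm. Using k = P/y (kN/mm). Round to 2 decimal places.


Track stiffness k = P / y
k = 182 / 0.58
k = 313.79 kN/mm

313.79


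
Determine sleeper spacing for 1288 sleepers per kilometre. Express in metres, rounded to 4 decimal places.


Spacing = 1000 m / number of sleepers
Spacing = 1000 / 1288
Spacing = 0.7764 m

0.7764


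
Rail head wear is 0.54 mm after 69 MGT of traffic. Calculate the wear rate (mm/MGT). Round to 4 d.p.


Wear rate = total wear / cumulative tonnage
Rate = 0.54 / 69
Rate = 0.0078 mm/MGT

0.0078


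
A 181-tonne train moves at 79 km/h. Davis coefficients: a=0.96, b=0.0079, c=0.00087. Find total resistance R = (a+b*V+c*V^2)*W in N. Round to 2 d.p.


b*V = 0.0079 * 79 = 0.6241
c*V^2 = 0.00087 * 6241 = 5.42967
R_per_t = 0.96 + 0.6241 + 5.42967 = 7.01377 N/t
R_total = 7.01377 * 181 = 1269.49 N

1269.49


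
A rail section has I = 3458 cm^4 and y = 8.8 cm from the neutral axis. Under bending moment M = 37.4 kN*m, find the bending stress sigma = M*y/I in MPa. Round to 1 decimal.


Convert units:
M = 37.4 kN*m = 37400000 N*mm
y = 8.8 cm = 88 mm
I = 3458 cm^4 = 34580000 mm^4
sigma = 37400000 * 88 / 34580000
sigma = 95.2 MPa

95.2


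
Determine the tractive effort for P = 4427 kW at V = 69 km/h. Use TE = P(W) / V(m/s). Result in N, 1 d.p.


Convert: P = 4427 kW = 4427000 W
V = 69 / 3.6 = 19.1667 m/s
TE = 4427000 / 19.1667
TE = 230973.9 N

230973.9


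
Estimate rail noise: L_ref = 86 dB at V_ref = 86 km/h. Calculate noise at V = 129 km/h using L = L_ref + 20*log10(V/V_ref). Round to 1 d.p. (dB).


V/V_ref = 129 / 86 = 1.5
log10(1.5) = 0.176091
20 * 0.176091 = 3.5218
L = 86 + 3.5218 = 89.5 dB

89.5


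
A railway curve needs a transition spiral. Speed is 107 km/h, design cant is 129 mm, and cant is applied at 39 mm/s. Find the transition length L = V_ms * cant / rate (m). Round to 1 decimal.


Convert speed: V = 107 / 3.6 = 29.7222 m/s
L = 29.7222 * 129 / 39
L = 3834.1667 / 39
L = 98.3 m

98.3


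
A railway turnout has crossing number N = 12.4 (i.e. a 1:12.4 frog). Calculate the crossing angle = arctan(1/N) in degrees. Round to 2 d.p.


1/N = 1/12.4 = 0.080645
angle = arctan(0.080645) = 0.080471 rad
angle = 0.080471 * 180/pi = 4.61 degrees

4.61


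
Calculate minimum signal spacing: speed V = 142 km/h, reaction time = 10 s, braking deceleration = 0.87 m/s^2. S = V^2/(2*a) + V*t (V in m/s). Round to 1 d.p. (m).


V = 142 / 3.6 = 39.4444 m/s
Braking distance = 39.4444^2 / (2*0.87) = 894.1748 m
Sighting distance = 39.4444 * 10 = 394.4444 m
S = 894.1748 + 394.4444 = 1288.6 m

1288.6


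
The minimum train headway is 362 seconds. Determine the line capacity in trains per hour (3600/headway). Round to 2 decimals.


Capacity = 3600 / headway
Capacity = 3600 / 362
Capacity = 9.94 trains/hour

9.94


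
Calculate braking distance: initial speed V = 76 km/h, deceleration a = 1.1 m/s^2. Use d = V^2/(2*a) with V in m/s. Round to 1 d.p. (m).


Convert speed: V = 76 / 3.6 = 21.1111 m/s
V^2 = 445.679
d = 445.679 / (2 * 1.1)
d = 445.679 / 2.2
d = 202.6 m

202.6


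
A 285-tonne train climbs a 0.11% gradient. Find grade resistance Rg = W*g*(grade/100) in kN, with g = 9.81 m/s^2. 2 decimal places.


Rg = W * 9.81 * grade / 100
Rg = 285 * 9.81 * 0.11 / 100
Rg = 2795.85 * 0.0011
Rg = 3.08 kN

3.08


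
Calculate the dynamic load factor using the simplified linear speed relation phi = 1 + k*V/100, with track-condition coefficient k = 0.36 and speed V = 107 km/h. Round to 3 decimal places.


phi = 1 + k * V / 100
phi = 1 + 0.36 * 107 / 100
phi = 1 + 0.3852
phi = 1.385

1.385


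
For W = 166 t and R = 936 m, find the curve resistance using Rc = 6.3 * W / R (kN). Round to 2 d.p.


Rc = 6.3 * W / R
Rc = 6.3 * 166 / 936
Rc = 1045.8 / 936
Rc = 1.12 kN

1.12


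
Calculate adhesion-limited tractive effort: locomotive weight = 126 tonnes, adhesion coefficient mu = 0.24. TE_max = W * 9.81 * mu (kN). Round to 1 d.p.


TE_max = W * g * mu
TE_max = 126 * 9.81 * 0.24
TE_max = 1236.06 * 0.24
TE_max = 296.7 kN

296.7


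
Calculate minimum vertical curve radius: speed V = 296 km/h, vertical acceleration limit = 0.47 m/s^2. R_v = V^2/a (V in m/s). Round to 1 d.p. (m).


Convert speed: V = 296 / 3.6 = 82.2222 m/s
V^2 = 6760.4938 m^2/s^2
R_v = 6760.4938 / 0.47
R_v = 14384.0 m

14384.0


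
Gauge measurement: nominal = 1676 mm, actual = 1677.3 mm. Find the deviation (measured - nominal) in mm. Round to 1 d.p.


Deviation = measured - nominal
Deviation = 1677.3 - 1676
Deviation = 1.3 mm

1.3


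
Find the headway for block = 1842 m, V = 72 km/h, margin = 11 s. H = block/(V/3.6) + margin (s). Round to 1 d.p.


V = 72 / 3.6 = 20.0 m/s
Block traversal time = 1842 / 20.0 = 92.1 s
Headway = 92.1 + 11
Headway = 103.1 s

103.1


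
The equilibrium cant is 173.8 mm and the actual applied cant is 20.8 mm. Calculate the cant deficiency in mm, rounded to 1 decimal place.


Cant deficiency = equilibrium cant - actual cant
CD = 173.8 - 20.8
CD = 153.0 mm

153.0


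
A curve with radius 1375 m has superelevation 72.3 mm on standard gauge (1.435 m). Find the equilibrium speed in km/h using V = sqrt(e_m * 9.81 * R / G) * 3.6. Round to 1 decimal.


Convert cant: e = 72.3 mm = 0.0723 m
V_ms = sqrt(0.0723 * 9.81 * 1375 / 1.435)
V_ms = sqrt(679.607404) = 26.0693 m/s
V = 26.0693 * 3.6 = 93.8 km/h

93.8


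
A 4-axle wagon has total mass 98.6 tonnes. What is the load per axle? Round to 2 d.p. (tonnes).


Load per axle = total weight / number of axles
Load = 98.6 / 4
Load = 24.65 tonnes

24.65


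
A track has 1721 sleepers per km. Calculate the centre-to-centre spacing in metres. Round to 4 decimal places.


Spacing = 1000 m / number of sleepers
Spacing = 1000 / 1721
Spacing = 0.5811 m

0.5811


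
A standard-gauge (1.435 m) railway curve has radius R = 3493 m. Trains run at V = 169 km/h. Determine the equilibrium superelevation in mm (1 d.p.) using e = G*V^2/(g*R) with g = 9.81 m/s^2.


Convert speed: V = 169 / 3.6 = 46.9444 m/s
Apply formula: e = 1.435 * 46.9444^2 / (9.81 * 3493)
e = 1.435 * 2203.7809 / 34266.33
e = 0.09229 m = 92.3 mm

92.3


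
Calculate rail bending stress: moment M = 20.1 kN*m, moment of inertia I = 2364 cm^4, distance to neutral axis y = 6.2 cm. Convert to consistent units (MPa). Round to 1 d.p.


Convert units:
M = 20.1 kN*m = 20100000 N*mm
y = 6.2 cm = 62 mm
I = 2364 cm^4 = 23640000 mm^4
sigma = 20100000 * 62 / 23640000
sigma = 52.7 MPa

52.7


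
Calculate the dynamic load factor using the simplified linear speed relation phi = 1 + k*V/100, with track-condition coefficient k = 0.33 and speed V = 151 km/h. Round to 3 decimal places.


phi = 1 + k * V / 100
phi = 1 + 0.33 * 151 / 100
phi = 1 + 0.4983
phi = 1.498

1.498


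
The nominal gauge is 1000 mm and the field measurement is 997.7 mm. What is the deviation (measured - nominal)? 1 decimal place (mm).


Deviation = measured - nominal
Deviation = 997.7 - 1000
Deviation = -2.3 mm

-2.3


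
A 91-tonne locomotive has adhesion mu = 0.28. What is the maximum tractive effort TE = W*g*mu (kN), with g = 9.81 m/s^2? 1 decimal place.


TE_max = W * g * mu
TE_max = 91 * 9.81 * 0.28
TE_max = 892.71 * 0.28
TE_max = 250.0 kN

250.0


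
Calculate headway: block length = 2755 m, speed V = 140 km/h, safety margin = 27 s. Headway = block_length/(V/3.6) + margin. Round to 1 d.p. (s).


V = 140 / 3.6 = 38.8889 m/s
Block traversal time = 2755 / 38.8889 = 70.8429 s
Headway = 70.8429 + 27
Headway = 97.8 s

97.8


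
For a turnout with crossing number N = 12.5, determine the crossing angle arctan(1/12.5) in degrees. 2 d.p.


1/N = 1/12.5 = 0.08
angle = arctan(0.08) = 0.07983 rad
angle = 0.07983 * 180/pi = 4.57 degrees

4.57


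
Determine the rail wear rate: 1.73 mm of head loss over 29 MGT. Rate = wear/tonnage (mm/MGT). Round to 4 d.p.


Wear rate = total wear / cumulative tonnage
Rate = 1.73 / 29
Rate = 0.0597 mm/MGT

0.0597


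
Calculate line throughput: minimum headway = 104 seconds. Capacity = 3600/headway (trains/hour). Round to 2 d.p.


Capacity = 3600 / headway
Capacity = 3600 / 104
Capacity = 34.62 trains/hour

34.62


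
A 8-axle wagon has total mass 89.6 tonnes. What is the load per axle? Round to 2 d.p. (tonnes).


Load per axle = total weight / number of axles
Load = 89.6 / 8
Load = 11.20 tonnes

11.20


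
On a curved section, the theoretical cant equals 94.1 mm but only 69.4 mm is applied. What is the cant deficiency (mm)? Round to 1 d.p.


Cant deficiency = equilibrium cant - actual cant
CD = 94.1 - 69.4
CD = 24.7 mm

24.7


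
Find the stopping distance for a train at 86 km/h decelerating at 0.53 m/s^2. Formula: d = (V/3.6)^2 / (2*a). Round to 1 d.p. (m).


Convert speed: V = 86 / 3.6 = 23.8889 m/s
V^2 = 570.679
d = 570.679 / (2 * 0.53)
d = 570.679 / 1.06
d = 538.4 m

538.4


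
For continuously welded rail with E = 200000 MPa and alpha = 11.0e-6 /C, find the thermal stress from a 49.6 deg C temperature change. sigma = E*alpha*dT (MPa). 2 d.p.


sigma = E * alpha * dT
sigma = 200000 * 11.0e-6 * 49.6
sigma = 2.2 * 49.6
sigma = 109.12 MPa

109.12


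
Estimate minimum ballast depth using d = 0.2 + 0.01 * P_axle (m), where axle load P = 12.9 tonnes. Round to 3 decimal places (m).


d = 0.2 + 0.01 * 12.9
d = 0.2 + 0.129
d = 0.329 m

0.329


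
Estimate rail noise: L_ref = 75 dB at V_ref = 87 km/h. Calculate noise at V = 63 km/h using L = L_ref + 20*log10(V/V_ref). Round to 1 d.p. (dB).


V/V_ref = 63 / 87 = 0.724138
log10(0.724138) = -0.140179
20 * -0.140179 = -2.8036
L = 75 + -2.8036 = 72.2 dB

72.2


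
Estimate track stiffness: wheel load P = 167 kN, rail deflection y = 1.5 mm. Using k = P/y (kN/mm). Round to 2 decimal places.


Track stiffness k = P / y
k = 167 / 1.5
k = 111.33 kN/mm

111.33


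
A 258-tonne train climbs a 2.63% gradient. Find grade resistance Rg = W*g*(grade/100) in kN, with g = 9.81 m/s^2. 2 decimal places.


Rg = W * 9.81 * grade / 100
Rg = 258 * 9.81 * 2.63 / 100
Rg = 2530.98 * 0.0263
Rg = 66.56 kN

66.56


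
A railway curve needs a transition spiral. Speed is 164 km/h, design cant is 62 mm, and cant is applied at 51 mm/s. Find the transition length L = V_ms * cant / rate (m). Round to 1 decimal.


Convert speed: V = 164 / 3.6 = 45.5556 m/s
L = 45.5556 * 62 / 51
L = 2824.4444 / 51
L = 55.4 m

55.4


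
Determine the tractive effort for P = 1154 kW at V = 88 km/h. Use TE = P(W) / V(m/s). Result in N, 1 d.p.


Convert: P = 1154 kW = 1154000 W
V = 88 / 3.6 = 24.4444 m/s
TE = 1154000 / 24.4444
TE = 47209.1 N

47209.1


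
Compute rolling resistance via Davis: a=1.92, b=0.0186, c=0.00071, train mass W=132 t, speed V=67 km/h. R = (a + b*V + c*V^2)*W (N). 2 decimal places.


b*V = 0.0186 * 67 = 1.2462
c*V^2 = 0.00071 * 4489 = 3.18719
R_per_t = 1.92 + 1.2462 + 3.18719 = 6.35339 N/t
R_total = 6.35339 * 132 = 838.65 N

838.65


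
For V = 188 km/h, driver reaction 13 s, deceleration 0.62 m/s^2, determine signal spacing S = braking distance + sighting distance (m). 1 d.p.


V = 188 / 3.6 = 52.2222 m/s
Braking distance = 52.2222^2 / (2*0.62) = 2199.323 m
Sighting distance = 52.2222 * 13 = 678.8889 m
S = 2199.323 + 678.8889 = 2878.2 m

2878.2


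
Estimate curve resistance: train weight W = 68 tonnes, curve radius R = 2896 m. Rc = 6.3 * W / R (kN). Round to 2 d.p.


Rc = 6.3 * W / R
Rc = 6.3 * 68 / 2896
Rc = 428.4 / 2896
Rc = 0.15 kN

0.15


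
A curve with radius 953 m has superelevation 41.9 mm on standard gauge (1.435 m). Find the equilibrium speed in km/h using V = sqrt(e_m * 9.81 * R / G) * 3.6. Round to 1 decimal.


Convert cant: e = 41.9 mm = 0.0419 m
V_ms = sqrt(0.0419 * 9.81 * 953 / 1.435)
V_ms = sqrt(272.975726) = 16.522 m/s
V = 16.522 * 3.6 = 59.5 km/h

59.5


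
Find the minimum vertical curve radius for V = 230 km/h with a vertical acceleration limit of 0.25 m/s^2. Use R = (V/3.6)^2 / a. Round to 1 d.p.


Convert speed: V = 230 / 3.6 = 63.8889 m/s
V^2 = 4081.7901 m^2/s^2
R_v = 4081.7901 / 0.25
R_v = 16327.2 m

16327.2


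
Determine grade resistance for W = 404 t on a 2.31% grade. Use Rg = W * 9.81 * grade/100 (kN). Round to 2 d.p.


Rg = W * 9.81 * grade / 100
Rg = 404 * 9.81 * 2.31 / 100
Rg = 3963.24 * 0.0231
Rg = 91.55 kN

91.55


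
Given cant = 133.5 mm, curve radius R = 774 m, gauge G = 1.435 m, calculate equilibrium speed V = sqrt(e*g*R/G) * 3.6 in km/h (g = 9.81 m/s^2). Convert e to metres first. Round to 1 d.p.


Convert cant: e = 133.5 mm = 0.1335 m
V_ms = sqrt(0.1335 * 9.81 * 774 / 1.435)
V_ms = sqrt(706.381526) = 26.5778 m/s
V = 26.5778 * 3.6 = 95.7 km/h

95.7


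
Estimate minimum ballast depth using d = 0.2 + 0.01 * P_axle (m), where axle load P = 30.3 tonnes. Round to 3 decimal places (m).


d = 0.2 + 0.01 * 30.3
d = 0.2 + 0.303
d = 0.503 m

0.503


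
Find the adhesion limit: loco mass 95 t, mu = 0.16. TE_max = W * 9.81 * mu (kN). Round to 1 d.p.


TE_max = W * g * mu
TE_max = 95 * 9.81 * 0.16
TE_max = 931.95 * 0.16
TE_max = 149.1 kN

149.1


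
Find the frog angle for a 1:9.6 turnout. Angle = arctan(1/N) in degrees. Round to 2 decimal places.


1/N = 1/9.6 = 0.104167
angle = arctan(0.104167) = 0.103792 rad
angle = 0.103792 * 180/pi = 5.95 degrees

5.95


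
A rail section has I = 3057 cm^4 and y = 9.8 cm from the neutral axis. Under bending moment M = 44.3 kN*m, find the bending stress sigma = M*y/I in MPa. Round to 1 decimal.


Convert units:
M = 44.3 kN*m = 44300000 N*mm
y = 9.8 cm = 98 mm
I = 3057 cm^4 = 30570000 mm^4
sigma = 44300000 * 98 / 30570000
sigma = 142.0 MPa

142.0


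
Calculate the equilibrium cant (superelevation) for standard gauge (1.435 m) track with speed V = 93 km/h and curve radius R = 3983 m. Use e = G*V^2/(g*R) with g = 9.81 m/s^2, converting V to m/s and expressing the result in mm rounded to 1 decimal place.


Convert speed: V = 93 / 3.6 = 25.8333 m/s
Apply formula: e = 1.435 * 25.8333^2 / (9.81 * 3983)
e = 1.435 * 667.3611 / 39073.23
e = 0.024509 m = 24.5 mm

24.5


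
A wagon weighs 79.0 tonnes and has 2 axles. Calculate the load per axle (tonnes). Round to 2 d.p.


Load per axle = total weight / number of axles
Load = 79.0 / 2
Load = 39.50 tonnes

39.50


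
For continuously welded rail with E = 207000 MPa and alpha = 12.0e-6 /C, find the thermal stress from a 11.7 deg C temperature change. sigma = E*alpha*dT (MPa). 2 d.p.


sigma = E * alpha * dT
sigma = 207000 * 12.0e-6 * 11.7
sigma = 2.484 * 11.7
sigma = 29.06 MPa

29.06


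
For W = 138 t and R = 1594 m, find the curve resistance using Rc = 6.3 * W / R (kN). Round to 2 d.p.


Rc = 6.3 * W / R
Rc = 6.3 * 138 / 1594
Rc = 869.4 / 1594
Rc = 0.55 kN

0.55


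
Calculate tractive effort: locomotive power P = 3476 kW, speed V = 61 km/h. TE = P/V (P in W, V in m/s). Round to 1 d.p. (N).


Convert: P = 3476 kW = 3476000 W
V = 61 / 3.6 = 16.9444 m/s
TE = 3476000 / 16.9444
TE = 205141.0 N

205141.0


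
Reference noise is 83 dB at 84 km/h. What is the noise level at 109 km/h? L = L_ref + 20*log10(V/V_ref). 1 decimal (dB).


V/V_ref = 109 / 84 = 1.297619
log10(1.297619) = 0.113147
20 * 0.113147 = 2.2629
L = 83 + 2.2629 = 85.3 dB

85.3


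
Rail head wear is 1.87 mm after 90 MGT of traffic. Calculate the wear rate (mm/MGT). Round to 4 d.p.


Wear rate = total wear / cumulative tonnage
Rate = 1.87 / 90
Rate = 0.0208 mm/MGT

0.0208


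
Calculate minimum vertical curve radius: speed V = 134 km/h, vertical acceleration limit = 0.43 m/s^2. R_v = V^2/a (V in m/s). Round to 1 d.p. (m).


Convert speed: V = 134 / 3.6 = 37.2222 m/s
V^2 = 1385.4938 m^2/s^2
R_v = 1385.4938 / 0.43
R_v = 3222.1 m

3222.1


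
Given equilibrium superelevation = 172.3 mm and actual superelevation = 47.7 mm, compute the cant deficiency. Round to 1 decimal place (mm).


Cant deficiency = equilibrium cant - actual cant
CD = 172.3 - 47.7
CD = 124.6 mm

124.6


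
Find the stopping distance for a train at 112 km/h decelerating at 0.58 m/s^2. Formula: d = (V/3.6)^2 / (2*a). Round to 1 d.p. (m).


Convert speed: V = 112 / 3.6 = 31.1111 m/s
V^2 = 967.9012
d = 967.9012 / (2 * 0.58)
d = 967.9012 / 1.16
d = 834.4 m

834.4


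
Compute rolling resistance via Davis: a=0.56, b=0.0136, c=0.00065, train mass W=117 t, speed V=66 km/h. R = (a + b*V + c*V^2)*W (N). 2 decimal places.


b*V = 0.0136 * 66 = 0.8976
c*V^2 = 0.00065 * 4356 = 2.8314
R_per_t = 0.56 + 0.8976 + 2.8314 = 4.289 N/t
R_total = 4.289 * 117 = 501.81 N

501.81


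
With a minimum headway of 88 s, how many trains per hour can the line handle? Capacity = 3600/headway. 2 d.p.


Capacity = 3600 / headway
Capacity = 3600 / 88
Capacity = 40.91 trains/hour

40.91


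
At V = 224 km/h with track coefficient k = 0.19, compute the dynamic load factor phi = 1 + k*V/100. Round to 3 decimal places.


phi = 1 + k * V / 100
phi = 1 + 0.19 * 224 / 100
phi = 1 + 0.4256
phi = 1.426

1.426


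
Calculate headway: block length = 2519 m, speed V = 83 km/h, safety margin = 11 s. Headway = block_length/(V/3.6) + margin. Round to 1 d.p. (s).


V = 83 / 3.6 = 23.0556 m/s
Block traversal time = 2519 / 23.0556 = 109.2578 s
Headway = 109.2578 + 11
Headway = 120.3 s

120.3


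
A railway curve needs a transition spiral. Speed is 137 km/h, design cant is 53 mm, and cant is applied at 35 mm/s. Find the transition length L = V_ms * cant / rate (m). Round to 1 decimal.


Convert speed: V = 137 / 3.6 = 38.0556 m/s
L = 38.0556 * 53 / 35
L = 2016.9444 / 35
L = 57.6 m

57.6


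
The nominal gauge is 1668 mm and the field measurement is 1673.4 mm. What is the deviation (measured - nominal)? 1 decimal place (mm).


Deviation = measured - nominal
Deviation = 1673.4 - 1668
Deviation = 5.4 mm

5.4


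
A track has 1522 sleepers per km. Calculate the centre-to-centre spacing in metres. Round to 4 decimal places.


Spacing = 1000 m / number of sleepers
Spacing = 1000 / 1522
Spacing = 0.6570 m

0.6570


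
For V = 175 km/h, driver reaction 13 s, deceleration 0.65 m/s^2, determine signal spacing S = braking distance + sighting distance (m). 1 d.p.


V = 175 / 3.6 = 48.6111 m/s
Braking distance = 48.6111^2 / (2*0.65) = 1817.7232 m
Sighting distance = 48.6111 * 13 = 631.9444 m
S = 1817.7232 + 631.9444 = 2449.7 m

2449.7


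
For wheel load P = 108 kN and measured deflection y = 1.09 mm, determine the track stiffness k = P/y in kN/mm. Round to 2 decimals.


Track stiffness k = P / y
k = 108 / 1.09
k = 99.08 kN/mm

99.08


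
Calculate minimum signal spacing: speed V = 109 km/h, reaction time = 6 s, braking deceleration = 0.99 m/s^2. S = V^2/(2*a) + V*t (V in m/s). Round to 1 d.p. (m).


V = 109 / 3.6 = 30.2778 m/s
Braking distance = 30.2778^2 / (2*0.99) = 463.0019 m
Sighting distance = 30.2778 * 6 = 181.6667 m
S = 463.0019 + 181.6667 = 644.7 m

644.7


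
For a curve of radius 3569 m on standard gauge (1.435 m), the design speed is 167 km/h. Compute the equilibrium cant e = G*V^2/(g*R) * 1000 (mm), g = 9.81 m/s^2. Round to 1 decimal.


Convert speed: V = 167 / 3.6 = 46.3889 m/s
Apply formula: e = 1.435 * 46.3889^2 / (9.81 * 3569)
e = 1.435 * 2151.929 / 35011.89
e = 0.088199 m = 88.2 mm

88.2


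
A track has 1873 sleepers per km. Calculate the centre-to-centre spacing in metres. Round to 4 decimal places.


Spacing = 1000 m / number of sleepers
Spacing = 1000 / 1873
Spacing = 0.5339 m

0.5339


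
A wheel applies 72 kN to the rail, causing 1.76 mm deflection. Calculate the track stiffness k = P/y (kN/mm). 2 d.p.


Track stiffness k = P / y
k = 72 / 1.76
k = 40.91 kN/mm

40.91


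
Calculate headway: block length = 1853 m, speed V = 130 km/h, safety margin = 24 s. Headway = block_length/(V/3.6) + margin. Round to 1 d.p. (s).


V = 130 / 3.6 = 36.1111 m/s
Block traversal time = 1853 / 36.1111 = 51.3138 s
Headway = 51.3138 + 24
Headway = 75.3 s

75.3


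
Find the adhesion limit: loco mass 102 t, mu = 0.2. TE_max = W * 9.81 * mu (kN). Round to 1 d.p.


TE_max = W * g * mu
TE_max = 102 * 9.81 * 0.2
TE_max = 1000.62 * 0.2
TE_max = 200.1 kN

200.1


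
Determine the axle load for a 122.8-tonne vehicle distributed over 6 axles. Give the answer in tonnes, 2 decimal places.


Load per axle = total weight / number of axles
Load = 122.8 / 6
Load = 20.47 tonnes

20.47


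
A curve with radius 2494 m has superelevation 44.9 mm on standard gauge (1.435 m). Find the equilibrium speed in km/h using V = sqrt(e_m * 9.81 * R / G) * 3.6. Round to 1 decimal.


Convert cant: e = 44.9 mm = 0.0449 m
V_ms = sqrt(0.0449 * 9.81 * 2494 / 1.435)
V_ms = sqrt(765.525914) = 27.6681 m/s
V = 27.6681 * 3.6 = 99.6 km/h

99.6


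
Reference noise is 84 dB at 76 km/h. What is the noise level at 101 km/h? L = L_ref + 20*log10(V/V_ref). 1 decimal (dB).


V/V_ref = 101 / 76 = 1.328947
log10(1.328947) = 0.123508
20 * 0.123508 = 2.4702
L = 84 + 2.4702 = 86.5 dB

86.5


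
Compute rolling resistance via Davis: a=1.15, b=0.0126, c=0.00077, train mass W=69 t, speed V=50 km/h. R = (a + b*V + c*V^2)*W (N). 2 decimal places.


b*V = 0.0126 * 50 = 0.63
c*V^2 = 0.00077 * 2500 = 1.925
R_per_t = 1.15 + 0.63 + 1.925 = 3.705 N/t
R_total = 3.705 * 69 = 255.65 N

255.65


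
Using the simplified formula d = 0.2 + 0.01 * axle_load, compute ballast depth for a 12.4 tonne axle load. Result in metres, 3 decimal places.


d = 0.2 + 0.01 * 12.4
d = 0.2 + 0.124
d = 0.324 m

0.324


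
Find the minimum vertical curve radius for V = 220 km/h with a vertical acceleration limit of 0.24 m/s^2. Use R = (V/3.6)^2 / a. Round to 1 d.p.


Convert speed: V = 220 / 3.6 = 61.1111 m/s
V^2 = 3734.5679 m^2/s^2
R_v = 3734.5679 / 0.24
R_v = 15560.7 m

15560.7


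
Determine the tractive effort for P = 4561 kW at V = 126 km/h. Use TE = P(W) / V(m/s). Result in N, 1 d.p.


Convert: P = 4561 kW = 4561000 W
V = 126 / 3.6 = 35.0 m/s
TE = 4561000 / 35.0
TE = 130314.3 N

130314.3


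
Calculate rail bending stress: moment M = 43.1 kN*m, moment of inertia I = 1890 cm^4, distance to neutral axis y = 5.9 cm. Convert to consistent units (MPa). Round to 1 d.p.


Convert units:
M = 43.1 kN*m = 43100000 N*mm
y = 5.9 cm = 59 mm
I = 1890 cm^4 = 18900000 mm^4
sigma = 43100000 * 59 / 18900000
sigma = 134.5 MPa

134.5


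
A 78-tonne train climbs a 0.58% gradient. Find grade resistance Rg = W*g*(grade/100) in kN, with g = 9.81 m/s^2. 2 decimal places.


Rg = W * 9.81 * grade / 100
Rg = 78 * 9.81 * 0.58 / 100
Rg = 765.18 * 0.0058
Rg = 4.44 kN

4.44


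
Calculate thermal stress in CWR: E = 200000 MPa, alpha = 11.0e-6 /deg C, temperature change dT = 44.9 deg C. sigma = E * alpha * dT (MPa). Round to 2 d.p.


sigma = E * alpha * dT
sigma = 200000 * 11.0e-6 * 44.9
sigma = 2.2 * 44.9
sigma = 98.78 MPa

98.78


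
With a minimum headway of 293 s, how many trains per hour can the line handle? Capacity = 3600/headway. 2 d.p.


Capacity = 3600 / headway
Capacity = 3600 / 293
Capacity = 12.29 trains/hour

12.29


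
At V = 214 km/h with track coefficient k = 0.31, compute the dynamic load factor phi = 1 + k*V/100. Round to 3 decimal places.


phi = 1 + k * V / 100
phi = 1 + 0.31 * 214 / 100
phi = 1 + 0.6634
phi = 1.663

1.663


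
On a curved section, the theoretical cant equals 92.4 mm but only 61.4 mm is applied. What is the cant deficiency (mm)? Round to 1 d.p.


Cant deficiency = equilibrium cant - actual cant
CD = 92.4 - 61.4
CD = 31.0 mm

31.0


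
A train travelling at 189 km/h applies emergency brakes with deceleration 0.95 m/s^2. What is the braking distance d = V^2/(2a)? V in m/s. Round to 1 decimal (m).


Convert speed: V = 189 / 3.6 = 52.5 m/s
V^2 = 2756.25
d = 2756.25 / (2 * 0.95)
d = 2756.25 / 1.9
d = 1450.7 m

1450.7
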